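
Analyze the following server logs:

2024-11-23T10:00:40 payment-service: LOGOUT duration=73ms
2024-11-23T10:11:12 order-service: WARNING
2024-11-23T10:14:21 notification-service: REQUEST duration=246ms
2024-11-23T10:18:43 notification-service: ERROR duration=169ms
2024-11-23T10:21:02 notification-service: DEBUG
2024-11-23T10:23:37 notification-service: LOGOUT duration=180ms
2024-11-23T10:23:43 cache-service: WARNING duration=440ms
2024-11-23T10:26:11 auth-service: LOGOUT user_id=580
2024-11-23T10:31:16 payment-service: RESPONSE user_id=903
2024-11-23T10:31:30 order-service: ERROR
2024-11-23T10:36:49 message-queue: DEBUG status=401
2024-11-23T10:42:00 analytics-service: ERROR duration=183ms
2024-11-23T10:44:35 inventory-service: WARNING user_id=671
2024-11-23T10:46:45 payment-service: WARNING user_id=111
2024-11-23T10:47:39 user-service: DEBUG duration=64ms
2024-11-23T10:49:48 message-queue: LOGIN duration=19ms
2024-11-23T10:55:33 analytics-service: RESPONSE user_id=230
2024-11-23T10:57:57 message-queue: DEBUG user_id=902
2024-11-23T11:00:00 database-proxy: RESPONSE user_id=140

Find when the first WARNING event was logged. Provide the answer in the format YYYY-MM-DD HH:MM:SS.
2024-11-23 10:11:12

To find the first event:

1. Filter for all WARNING events
2. Sort by timestamp
3. Select the first one
4. Timestamp: 2024-11-23 10:11:12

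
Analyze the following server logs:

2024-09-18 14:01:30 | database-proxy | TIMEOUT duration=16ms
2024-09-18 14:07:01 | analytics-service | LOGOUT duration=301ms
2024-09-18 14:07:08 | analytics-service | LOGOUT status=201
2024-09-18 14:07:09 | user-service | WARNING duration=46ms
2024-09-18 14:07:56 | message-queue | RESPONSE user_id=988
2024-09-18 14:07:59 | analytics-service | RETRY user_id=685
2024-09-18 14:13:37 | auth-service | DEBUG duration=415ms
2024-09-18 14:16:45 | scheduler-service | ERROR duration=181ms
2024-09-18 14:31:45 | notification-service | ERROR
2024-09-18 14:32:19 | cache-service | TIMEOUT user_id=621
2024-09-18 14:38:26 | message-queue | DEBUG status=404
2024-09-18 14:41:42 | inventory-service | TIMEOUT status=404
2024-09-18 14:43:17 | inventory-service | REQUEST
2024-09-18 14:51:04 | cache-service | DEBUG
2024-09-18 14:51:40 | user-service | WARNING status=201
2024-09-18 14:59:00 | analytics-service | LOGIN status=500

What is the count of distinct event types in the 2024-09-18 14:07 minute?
4

To count unique event types:

1. Filter events in the minute starting at 2024-09-18 14:07
2. Extract event types from matching entries
3. Count unique types: 4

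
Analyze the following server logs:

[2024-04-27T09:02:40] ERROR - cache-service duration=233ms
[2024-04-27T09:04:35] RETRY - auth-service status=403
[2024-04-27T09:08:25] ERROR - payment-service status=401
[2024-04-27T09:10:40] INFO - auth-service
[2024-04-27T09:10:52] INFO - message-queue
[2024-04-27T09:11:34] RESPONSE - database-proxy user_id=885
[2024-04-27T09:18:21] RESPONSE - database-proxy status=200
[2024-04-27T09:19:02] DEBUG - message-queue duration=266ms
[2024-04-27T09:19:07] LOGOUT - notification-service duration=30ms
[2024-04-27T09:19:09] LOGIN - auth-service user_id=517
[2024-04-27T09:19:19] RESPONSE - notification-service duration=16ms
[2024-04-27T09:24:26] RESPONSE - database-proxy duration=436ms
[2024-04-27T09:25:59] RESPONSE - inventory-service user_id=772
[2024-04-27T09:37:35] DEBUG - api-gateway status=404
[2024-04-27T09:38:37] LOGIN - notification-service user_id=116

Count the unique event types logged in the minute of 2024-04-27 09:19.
4

To count unique event types:

1. Filter events in the minute starting at 2024-04-27 09:19
2. Extract event types from matching entries
3. Count unique types: 4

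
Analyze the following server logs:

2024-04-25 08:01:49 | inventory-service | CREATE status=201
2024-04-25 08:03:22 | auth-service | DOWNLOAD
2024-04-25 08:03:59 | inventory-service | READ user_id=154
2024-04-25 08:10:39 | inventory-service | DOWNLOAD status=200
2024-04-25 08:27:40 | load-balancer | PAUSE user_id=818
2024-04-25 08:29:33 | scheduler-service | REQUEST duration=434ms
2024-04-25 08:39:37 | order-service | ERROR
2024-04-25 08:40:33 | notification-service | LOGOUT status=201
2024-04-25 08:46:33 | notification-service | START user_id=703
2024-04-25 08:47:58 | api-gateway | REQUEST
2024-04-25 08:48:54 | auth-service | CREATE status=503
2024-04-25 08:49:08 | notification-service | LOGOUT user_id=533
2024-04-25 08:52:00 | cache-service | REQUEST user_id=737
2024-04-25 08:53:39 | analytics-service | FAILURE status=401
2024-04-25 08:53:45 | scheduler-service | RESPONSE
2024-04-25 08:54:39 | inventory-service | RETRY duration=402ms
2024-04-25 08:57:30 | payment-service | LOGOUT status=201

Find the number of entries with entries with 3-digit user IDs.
5

To find matching entries:

1. Pattern to match: entries with 3-digit user IDs
2. Scan each log entry for the pattern
3. Count matches: 5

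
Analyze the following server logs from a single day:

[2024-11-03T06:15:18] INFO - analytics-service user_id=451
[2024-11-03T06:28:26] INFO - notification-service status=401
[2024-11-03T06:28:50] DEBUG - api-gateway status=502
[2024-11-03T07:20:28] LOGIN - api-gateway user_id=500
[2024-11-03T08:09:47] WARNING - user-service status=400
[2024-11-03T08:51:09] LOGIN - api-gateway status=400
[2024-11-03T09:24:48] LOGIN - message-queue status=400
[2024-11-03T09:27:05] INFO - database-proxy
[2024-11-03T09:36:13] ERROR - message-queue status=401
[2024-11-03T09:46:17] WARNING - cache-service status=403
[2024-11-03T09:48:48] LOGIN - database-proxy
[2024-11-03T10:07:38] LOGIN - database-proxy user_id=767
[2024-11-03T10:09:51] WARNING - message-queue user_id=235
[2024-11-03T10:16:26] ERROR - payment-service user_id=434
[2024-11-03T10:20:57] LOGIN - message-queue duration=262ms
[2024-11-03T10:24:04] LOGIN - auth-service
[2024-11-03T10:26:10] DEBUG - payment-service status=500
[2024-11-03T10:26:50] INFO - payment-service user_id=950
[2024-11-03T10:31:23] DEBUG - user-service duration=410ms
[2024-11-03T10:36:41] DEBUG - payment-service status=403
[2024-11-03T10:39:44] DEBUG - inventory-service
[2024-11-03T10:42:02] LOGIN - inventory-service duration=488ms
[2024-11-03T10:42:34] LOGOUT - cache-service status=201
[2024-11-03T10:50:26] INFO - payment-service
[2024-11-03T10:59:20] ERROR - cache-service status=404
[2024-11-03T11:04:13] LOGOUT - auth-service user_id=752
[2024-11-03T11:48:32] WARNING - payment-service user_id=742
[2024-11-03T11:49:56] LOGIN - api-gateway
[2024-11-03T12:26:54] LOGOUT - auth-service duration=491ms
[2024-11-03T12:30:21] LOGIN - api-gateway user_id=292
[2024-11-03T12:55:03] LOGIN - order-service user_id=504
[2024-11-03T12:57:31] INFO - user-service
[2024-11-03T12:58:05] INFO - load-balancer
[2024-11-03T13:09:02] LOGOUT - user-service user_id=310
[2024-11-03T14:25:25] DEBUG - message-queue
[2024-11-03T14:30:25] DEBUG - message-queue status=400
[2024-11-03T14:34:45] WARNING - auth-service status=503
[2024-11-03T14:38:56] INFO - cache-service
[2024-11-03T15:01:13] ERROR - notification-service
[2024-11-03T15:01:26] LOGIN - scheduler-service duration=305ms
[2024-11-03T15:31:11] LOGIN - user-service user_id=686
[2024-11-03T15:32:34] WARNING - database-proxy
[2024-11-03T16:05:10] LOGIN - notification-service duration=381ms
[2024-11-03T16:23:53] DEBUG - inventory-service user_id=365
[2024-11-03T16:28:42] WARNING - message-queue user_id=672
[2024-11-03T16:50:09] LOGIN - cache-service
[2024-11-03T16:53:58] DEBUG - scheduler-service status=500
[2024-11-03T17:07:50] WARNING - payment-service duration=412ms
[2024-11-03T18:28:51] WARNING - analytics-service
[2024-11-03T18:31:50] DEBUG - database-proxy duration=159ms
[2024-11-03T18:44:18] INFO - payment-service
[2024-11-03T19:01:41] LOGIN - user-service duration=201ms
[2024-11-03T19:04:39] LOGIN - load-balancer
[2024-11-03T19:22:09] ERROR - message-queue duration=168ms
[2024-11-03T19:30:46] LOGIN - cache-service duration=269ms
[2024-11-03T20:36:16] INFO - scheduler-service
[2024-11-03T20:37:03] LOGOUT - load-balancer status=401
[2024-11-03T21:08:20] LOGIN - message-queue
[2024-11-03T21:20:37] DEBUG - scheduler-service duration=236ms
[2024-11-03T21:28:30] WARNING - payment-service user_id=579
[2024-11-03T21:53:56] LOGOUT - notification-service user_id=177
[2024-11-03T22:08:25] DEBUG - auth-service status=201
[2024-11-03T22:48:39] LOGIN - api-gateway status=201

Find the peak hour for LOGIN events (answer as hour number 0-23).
10

To find the peak hour:

1. Group all LOGIN events by hour
2. Count events in each hour
3. Find hour with maximum count
4. Peak hour: 10 (with 4 events)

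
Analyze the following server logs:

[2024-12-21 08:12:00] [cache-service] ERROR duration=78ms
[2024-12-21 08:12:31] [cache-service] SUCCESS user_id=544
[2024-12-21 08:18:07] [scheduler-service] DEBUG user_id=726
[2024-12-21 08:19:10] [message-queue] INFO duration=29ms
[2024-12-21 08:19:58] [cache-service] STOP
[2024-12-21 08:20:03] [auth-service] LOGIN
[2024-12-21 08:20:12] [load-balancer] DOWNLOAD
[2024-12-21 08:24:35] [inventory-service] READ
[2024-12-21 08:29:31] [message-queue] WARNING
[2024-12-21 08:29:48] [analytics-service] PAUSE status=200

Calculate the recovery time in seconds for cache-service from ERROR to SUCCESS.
31

To calculate recovery time:

1. Find ERROR event for cache-service: 2024-12-21 08:12:00
2. Find next SUCCESS event for cache-service: 2024-12-21 08:12:31
3. Recovery time: 2024-12-21 08:12:31 - 2024-12-21 08:12:00 = 31 seconds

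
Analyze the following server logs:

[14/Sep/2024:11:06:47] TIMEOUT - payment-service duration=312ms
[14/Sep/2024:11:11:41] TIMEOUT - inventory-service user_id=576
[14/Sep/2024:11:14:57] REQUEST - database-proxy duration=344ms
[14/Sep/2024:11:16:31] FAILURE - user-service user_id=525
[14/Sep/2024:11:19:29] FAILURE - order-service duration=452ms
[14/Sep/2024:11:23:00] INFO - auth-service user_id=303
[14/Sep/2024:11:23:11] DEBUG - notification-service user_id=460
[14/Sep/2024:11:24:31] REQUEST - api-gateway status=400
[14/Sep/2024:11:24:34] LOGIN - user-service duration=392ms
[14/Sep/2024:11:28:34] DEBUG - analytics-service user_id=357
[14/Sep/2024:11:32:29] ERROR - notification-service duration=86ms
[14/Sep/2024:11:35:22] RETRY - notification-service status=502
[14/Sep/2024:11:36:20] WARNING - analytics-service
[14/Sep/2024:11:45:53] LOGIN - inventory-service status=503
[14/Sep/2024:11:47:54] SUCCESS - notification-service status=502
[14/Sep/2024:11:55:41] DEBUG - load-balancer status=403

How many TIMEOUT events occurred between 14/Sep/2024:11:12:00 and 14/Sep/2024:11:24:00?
0

To count events in the time window:

1. Window boundaries: 14/Sep/2024:11:12:00 to 14/Sep/2024:11:24:00
2. Filter for TIMEOUT events within this window
3. Count matching events: 0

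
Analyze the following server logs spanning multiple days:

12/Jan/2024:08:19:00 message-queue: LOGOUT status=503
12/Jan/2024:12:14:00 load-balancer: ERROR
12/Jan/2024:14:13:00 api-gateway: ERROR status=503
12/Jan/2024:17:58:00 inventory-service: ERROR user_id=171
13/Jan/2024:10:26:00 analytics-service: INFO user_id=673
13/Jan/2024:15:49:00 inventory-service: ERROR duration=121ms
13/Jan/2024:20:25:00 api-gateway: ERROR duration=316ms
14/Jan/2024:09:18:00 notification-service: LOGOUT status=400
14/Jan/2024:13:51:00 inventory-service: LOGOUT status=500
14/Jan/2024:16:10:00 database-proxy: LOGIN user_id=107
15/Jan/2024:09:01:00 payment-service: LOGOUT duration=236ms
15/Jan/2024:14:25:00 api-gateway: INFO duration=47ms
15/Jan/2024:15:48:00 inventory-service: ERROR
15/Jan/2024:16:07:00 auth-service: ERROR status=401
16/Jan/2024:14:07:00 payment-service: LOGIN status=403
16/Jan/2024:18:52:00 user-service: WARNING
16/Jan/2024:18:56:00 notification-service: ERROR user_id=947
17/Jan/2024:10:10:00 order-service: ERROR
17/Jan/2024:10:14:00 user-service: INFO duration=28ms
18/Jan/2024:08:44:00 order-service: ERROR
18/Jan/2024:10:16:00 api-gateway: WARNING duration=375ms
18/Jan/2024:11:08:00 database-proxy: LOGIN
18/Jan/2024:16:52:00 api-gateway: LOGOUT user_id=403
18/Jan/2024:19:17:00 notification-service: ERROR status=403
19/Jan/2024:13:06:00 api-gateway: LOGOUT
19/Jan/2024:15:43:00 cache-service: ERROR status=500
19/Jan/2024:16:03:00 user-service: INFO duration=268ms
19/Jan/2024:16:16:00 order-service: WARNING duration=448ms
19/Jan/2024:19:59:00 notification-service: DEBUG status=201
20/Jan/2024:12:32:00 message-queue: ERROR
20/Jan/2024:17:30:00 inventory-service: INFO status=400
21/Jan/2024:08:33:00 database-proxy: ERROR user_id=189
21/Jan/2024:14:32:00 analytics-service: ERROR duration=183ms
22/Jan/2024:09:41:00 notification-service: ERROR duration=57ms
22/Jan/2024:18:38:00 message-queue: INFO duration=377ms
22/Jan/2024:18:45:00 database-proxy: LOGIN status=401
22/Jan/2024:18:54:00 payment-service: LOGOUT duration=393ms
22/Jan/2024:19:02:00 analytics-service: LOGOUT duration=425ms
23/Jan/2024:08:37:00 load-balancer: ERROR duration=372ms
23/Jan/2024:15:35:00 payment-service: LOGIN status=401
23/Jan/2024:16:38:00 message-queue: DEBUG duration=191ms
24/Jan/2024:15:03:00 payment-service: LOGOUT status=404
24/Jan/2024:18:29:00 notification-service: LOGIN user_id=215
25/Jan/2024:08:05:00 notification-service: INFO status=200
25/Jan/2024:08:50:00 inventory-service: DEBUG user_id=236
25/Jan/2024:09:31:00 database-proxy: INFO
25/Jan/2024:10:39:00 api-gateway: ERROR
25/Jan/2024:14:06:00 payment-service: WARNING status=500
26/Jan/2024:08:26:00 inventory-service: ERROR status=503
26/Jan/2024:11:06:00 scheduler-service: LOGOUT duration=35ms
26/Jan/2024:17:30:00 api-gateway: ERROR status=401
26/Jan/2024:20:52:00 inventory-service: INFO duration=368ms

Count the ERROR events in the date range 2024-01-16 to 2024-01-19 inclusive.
5

To filter by date range:

1. Date range: 2024-01-16 through 2024-01-19, both dates inclusive
2. Filter for ERROR events whose date falls in this range
3. Count matching events: 5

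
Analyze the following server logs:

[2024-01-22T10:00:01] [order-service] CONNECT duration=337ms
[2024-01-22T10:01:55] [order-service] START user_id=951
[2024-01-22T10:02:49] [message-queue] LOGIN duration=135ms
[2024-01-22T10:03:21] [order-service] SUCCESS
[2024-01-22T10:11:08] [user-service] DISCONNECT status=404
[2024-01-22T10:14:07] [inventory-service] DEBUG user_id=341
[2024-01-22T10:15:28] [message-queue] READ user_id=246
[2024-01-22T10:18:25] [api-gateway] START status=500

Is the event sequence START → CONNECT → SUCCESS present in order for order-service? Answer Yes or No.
No

To verify sequence order:

1. Find all events in sequence START → CONNECT → SUCCESS for order-service
2. Extract their timestamps
3. Check if timestamps are in ascending order
4. Result: No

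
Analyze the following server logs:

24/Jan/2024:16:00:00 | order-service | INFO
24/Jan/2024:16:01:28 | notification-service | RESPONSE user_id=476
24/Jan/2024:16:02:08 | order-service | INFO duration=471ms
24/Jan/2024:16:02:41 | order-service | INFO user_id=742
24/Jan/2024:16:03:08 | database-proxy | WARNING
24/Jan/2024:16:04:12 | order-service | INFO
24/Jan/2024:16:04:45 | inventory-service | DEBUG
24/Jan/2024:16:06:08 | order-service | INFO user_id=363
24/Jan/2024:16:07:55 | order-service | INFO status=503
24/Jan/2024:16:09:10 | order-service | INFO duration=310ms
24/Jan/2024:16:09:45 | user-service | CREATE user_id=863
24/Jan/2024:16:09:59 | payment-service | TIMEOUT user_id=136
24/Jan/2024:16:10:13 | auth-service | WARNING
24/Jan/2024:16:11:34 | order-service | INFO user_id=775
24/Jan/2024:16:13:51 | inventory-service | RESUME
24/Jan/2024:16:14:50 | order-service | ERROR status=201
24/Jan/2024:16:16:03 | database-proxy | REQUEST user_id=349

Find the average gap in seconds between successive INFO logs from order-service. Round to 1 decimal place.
99.1

To calculate average interval:

1. Find all INFO events for order-service in order
2. Calculate time gaps between consecutive events
3. Compute mean of gaps: 694 / 7 = 99.1 seconds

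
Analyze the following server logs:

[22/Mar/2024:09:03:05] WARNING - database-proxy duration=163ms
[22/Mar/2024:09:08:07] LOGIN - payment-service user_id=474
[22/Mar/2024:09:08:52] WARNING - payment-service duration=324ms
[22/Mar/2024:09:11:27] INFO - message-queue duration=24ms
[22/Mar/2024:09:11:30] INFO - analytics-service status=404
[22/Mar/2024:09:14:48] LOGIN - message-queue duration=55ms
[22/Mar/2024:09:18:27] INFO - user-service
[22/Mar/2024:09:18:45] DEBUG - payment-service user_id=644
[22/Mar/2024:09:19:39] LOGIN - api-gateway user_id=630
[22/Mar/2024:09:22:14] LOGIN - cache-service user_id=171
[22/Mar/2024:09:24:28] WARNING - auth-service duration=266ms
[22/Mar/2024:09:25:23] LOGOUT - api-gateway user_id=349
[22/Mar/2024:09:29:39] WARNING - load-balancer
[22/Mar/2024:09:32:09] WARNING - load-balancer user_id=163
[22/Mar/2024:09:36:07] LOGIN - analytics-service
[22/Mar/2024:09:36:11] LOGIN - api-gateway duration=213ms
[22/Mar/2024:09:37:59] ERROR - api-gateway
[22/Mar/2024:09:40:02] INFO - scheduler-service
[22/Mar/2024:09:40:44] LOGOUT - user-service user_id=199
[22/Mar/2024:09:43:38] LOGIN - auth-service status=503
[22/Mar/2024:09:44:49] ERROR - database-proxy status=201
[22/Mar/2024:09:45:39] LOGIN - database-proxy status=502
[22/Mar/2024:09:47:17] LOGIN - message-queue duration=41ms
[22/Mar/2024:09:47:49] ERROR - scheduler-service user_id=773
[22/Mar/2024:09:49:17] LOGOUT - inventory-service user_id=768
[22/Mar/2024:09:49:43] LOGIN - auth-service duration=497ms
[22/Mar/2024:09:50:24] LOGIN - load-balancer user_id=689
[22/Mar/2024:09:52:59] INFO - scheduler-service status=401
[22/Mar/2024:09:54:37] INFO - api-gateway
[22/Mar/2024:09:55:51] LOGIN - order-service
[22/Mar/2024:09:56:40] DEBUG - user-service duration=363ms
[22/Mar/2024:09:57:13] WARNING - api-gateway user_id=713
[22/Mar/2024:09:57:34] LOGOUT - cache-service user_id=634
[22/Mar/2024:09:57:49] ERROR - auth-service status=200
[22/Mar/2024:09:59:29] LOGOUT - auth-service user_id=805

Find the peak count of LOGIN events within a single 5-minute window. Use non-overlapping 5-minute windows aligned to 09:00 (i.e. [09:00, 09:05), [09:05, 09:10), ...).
3

To find the burst window:

1. Divide the log period into non-overlapping 5-minute windows starting at 09:00
2. Count LOGIN events in each window
3. Find the window with maximum count
4. Maximum events in a window: 3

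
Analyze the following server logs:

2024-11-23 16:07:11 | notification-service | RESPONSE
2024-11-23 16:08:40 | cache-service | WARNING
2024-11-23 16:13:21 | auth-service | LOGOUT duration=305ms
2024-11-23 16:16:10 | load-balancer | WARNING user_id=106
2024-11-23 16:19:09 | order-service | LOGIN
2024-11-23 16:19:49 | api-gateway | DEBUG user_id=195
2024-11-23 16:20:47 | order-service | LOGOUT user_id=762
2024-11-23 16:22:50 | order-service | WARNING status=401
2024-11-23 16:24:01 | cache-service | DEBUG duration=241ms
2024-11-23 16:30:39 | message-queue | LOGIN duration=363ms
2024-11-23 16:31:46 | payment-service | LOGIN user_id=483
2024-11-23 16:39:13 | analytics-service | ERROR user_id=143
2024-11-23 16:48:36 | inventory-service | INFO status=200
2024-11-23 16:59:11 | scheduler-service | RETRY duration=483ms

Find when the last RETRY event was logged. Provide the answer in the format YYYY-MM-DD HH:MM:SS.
2024-11-23 16:59:11

To find the last event:

1. Filter for all RETRY events
2. Sort by timestamp
3. Select the last one
4. Timestamp: 2024-11-23 16:59:11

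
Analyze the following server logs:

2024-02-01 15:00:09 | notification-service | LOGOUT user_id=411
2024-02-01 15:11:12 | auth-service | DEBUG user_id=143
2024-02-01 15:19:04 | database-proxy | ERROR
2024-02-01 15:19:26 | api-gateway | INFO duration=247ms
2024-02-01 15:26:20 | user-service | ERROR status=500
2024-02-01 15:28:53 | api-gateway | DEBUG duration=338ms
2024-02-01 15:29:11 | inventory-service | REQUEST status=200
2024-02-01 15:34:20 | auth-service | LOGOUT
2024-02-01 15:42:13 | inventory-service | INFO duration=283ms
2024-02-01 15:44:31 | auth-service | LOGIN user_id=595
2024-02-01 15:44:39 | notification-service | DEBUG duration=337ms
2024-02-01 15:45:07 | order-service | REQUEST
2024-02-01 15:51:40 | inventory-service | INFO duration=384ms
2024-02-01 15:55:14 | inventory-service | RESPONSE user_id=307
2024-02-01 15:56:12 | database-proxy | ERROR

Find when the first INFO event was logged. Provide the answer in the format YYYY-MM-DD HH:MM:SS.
2024-02-01 15:19:26

To find the first event:

1. Filter for all INFO events
2. Sort by timestamp
3. Select the first one
4. Timestamp: 2024-02-01 15:19:26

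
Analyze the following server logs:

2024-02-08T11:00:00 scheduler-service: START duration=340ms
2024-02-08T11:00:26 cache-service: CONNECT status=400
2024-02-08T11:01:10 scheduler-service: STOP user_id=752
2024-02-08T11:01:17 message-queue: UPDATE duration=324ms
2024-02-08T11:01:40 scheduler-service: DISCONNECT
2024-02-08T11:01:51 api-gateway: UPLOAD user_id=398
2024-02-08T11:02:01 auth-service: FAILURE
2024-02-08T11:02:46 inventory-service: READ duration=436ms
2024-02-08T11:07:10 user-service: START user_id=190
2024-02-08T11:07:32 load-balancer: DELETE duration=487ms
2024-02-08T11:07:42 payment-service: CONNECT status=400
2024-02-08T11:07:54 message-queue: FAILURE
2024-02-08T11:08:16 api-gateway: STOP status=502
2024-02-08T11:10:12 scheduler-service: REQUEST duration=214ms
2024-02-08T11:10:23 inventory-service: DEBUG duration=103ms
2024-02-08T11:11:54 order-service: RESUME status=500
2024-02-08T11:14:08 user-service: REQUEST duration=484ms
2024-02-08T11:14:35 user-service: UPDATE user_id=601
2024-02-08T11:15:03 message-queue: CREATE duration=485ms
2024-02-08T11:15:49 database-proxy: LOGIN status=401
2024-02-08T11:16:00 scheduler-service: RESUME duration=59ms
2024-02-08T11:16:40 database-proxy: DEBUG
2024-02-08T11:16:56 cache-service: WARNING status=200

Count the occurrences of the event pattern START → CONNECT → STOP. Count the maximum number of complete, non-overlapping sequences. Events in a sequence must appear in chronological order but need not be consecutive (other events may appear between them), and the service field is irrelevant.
2

To count sequences:

1. Look for pattern: START → CONNECT → STOP
2. Greedily scan the log in chronological order, matching each sequence element in turn (ignoring service)
3. Each time the full pattern completes, increment the count and restart matching from the next event
4. Complete non-overlapping sequences found: 2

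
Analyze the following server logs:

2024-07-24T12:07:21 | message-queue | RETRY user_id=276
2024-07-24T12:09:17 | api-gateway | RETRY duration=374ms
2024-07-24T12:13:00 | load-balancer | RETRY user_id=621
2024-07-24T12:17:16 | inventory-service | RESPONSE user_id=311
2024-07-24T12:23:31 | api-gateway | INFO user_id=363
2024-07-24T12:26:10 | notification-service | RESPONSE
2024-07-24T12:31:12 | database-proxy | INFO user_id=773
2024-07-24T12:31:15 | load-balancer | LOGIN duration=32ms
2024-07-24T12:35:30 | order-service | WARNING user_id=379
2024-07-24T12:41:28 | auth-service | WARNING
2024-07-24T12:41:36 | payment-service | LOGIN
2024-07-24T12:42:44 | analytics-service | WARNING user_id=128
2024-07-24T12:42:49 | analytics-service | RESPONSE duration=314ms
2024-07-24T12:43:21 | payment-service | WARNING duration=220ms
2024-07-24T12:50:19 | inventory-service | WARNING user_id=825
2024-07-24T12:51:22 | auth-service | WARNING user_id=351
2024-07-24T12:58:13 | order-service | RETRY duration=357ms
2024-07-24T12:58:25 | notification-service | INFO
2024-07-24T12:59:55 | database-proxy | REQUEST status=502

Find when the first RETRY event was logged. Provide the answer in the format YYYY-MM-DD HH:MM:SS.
2024-07-24 12:07:21

To find the first event:

1. Filter for all RETRY events
2. Sort by timestamp
3. Select the first one
4. Timestamp: 2024-07-24 12:07:21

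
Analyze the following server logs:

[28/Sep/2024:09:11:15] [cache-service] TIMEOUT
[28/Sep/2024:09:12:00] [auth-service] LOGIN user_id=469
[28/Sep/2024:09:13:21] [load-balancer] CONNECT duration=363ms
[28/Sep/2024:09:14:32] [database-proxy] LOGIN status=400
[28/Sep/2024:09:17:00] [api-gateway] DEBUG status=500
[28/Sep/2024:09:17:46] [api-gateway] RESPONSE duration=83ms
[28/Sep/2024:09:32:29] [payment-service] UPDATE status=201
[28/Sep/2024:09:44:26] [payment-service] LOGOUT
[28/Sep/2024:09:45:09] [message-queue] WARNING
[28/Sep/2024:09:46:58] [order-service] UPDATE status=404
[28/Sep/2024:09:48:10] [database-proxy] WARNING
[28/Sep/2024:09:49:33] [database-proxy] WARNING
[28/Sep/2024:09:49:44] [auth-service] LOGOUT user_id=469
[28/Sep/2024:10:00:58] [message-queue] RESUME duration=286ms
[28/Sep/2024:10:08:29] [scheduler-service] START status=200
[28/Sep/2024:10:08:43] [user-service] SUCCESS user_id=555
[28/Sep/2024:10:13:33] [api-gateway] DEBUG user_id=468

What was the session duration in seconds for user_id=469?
2264

To calculate session duration:

1. Find LOGIN event for user_id=469: 28/Sep/2024:09:12:00
2. Find LOGOUT event for user_id=469: 28/Sep/2024:09:49:44
3. Session duration: 28/Sep/2024:09:49:44 - 28/Sep/2024:09:12:00 = 2264 seconds (37 minutes)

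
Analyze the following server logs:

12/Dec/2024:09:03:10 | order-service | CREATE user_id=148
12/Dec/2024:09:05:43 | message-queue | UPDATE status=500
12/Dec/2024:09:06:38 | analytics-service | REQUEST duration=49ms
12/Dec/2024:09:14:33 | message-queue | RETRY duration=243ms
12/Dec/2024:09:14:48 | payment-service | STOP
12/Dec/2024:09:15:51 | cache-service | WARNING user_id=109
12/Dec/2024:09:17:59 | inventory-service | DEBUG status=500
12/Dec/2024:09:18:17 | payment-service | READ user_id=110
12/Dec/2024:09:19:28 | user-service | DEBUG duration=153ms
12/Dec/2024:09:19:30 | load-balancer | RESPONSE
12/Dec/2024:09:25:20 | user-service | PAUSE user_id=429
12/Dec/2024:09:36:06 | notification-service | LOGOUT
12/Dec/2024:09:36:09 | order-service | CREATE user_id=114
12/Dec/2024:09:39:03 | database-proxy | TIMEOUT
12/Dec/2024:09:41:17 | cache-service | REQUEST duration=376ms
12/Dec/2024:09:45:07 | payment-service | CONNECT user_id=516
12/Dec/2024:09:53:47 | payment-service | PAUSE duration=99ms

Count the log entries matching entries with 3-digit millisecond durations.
3

To find matching entries:

1. Pattern to match: entries with 3-digit millisecond durations
2. Scan each log entry for the pattern
3. Count matches: 3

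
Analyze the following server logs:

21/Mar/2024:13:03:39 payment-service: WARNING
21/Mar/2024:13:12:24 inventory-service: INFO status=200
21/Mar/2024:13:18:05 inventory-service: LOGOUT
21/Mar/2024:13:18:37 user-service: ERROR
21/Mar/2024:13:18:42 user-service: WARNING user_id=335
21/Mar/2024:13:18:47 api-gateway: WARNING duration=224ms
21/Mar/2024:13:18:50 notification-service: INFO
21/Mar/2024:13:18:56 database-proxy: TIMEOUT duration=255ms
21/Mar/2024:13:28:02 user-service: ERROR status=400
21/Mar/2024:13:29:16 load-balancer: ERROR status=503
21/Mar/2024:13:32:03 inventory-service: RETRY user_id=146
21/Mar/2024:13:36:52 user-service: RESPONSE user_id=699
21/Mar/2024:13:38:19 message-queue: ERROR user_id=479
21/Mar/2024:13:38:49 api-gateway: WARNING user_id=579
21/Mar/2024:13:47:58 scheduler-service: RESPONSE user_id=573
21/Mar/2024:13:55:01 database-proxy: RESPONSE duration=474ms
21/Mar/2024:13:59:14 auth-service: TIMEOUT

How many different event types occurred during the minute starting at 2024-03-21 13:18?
5

To count unique event types:

1. Filter events in the minute starting at 2024-03-21 13:18
2. Extract event types from matching entries
3. Count unique types: 5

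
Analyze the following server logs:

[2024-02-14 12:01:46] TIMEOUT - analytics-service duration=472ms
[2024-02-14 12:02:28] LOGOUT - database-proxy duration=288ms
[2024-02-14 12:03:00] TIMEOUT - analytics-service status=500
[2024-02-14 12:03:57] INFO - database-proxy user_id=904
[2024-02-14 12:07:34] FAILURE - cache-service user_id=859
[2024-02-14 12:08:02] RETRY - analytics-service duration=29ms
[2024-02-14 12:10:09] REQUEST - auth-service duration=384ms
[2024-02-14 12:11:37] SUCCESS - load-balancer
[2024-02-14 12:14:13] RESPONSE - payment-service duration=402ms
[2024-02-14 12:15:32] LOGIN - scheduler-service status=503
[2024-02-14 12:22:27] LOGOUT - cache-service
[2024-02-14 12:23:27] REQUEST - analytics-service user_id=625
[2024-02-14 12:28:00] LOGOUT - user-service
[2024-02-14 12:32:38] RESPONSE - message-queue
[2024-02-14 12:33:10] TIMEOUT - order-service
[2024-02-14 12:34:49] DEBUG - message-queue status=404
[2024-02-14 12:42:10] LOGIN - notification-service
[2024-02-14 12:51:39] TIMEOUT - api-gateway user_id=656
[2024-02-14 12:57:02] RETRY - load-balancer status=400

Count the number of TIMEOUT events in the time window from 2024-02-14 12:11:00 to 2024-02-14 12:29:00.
0

To count events in the time window:

1. Window boundaries: 2024-02-14 12:11:00 to 2024-02-14 12:29:00
2. Filter for TIMEOUT events within this window
3. Count matching events: 0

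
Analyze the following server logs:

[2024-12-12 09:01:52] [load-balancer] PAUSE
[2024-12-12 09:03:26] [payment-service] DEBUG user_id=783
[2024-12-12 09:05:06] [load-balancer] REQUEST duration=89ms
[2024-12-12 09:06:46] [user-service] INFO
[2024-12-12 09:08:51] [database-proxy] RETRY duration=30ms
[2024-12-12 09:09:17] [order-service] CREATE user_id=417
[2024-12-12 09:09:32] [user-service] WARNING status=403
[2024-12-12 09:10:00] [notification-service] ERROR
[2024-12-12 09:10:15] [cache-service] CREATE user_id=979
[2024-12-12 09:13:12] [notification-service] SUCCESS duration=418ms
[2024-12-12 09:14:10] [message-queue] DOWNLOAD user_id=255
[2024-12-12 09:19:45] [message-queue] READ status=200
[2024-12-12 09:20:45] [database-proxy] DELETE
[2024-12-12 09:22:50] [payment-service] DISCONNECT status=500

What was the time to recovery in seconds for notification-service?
192

To calculate recovery time:

1. Find ERROR event for notification-service: 2024-12-12 09:10:00
2. Find next SUCCESS event for notification-service: 2024-12-12 09:13:12
3. Recovery time: 2024-12-12 09:13:12 - 2024-12-12 09:10:00 = 192 seconds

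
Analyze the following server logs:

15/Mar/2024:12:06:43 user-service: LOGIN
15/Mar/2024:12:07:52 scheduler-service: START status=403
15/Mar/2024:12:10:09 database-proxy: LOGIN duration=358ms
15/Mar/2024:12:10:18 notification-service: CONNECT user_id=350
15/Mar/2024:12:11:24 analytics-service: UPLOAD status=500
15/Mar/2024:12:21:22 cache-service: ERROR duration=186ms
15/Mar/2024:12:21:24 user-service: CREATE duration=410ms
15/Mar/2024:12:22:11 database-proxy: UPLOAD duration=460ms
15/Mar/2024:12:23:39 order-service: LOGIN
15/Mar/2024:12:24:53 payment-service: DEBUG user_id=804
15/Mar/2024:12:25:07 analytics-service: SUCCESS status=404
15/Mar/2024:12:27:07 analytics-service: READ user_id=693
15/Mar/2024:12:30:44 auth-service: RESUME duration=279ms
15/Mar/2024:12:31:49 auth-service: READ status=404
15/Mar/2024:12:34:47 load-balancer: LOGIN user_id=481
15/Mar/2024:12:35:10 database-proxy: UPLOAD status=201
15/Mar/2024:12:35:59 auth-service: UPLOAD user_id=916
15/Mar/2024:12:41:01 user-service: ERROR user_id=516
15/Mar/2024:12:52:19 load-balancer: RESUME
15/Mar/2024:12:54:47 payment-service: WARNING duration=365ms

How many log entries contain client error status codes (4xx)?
3

To find matching entries:

1. Pattern to match: client error status codes (4xx)
2. Scan each log entry for the pattern
3. Count matches: 3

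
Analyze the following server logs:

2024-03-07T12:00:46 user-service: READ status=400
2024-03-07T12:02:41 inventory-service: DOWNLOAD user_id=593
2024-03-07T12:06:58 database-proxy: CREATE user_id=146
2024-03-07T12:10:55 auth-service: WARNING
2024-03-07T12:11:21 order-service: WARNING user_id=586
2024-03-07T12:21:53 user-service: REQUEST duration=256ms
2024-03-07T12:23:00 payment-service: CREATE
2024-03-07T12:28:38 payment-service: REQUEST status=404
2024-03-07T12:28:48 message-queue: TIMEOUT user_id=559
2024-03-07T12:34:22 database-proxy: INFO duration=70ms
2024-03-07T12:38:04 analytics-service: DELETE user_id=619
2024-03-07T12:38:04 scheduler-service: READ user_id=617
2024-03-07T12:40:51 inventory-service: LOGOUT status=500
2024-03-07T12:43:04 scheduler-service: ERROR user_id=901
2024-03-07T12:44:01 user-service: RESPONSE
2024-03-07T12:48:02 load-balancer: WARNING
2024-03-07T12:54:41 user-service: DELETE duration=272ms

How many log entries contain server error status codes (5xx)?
1

To find matching entries:

1. Pattern to match: server error status codes (5xx)
2. Scan each log entry for the pattern
3. Count matches: 1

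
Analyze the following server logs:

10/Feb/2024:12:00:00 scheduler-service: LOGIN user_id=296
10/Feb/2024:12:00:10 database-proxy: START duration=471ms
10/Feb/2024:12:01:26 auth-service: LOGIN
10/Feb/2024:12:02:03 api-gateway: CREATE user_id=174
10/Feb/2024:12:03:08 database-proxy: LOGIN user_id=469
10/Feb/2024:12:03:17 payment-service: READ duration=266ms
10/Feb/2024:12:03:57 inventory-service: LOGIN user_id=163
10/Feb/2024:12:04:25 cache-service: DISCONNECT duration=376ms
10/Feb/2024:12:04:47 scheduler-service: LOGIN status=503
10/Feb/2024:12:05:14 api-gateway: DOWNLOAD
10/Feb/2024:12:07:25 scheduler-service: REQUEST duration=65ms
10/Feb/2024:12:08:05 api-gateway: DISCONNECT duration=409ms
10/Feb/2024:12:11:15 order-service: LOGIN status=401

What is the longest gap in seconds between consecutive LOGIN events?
388

To find the longest gap:

1. Extract all LOGIN events in chronological order
2. Calculate time differences between consecutive events
3. Find the maximum difference
4. Longest gap: 388 seconds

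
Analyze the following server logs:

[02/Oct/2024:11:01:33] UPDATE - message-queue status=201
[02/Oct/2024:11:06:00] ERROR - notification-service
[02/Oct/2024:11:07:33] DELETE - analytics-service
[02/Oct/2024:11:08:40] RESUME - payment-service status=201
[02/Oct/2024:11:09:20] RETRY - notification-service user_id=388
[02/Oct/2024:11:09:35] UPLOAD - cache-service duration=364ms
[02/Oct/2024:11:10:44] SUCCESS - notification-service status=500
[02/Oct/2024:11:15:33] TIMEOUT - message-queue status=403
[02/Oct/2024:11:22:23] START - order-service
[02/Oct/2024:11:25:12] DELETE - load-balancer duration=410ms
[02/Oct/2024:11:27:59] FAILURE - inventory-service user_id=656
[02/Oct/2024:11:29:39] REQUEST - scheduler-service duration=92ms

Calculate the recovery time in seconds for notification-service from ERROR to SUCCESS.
284

To calculate recovery time:

1. Find ERROR event for notification-service: 02/Oct/2024:11:06:00
2. Find next SUCCESS event for notification-service: 02/Oct/2024:11:10:44
3. Recovery time: 02/Oct/2024:11:10:44 - 02/Oct/2024:11:06:00 = 284 seconds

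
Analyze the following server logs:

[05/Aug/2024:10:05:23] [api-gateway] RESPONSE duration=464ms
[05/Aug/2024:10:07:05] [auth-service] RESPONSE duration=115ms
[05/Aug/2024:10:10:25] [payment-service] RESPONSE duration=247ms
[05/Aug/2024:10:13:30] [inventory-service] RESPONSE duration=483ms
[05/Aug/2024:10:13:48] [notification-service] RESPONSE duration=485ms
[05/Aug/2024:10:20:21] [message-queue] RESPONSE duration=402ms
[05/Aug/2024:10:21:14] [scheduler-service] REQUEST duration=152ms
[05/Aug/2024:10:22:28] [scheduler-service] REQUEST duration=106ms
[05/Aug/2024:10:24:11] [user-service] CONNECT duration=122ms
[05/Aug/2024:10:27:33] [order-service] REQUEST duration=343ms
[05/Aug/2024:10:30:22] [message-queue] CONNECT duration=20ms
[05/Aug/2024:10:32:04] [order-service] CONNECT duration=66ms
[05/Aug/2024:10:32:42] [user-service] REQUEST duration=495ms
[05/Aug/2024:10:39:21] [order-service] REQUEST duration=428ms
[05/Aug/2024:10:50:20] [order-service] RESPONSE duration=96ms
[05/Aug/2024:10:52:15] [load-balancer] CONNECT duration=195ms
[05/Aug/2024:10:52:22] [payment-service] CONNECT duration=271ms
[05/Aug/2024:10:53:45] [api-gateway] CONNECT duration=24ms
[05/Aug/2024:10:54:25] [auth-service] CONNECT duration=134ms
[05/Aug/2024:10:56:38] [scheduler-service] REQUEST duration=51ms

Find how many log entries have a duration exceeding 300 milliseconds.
7

To count timeouts:

1. Threshold: 300ms
2. Extract duration from each log entry
3. Count entries where duration > 300
4. Timeout count: 7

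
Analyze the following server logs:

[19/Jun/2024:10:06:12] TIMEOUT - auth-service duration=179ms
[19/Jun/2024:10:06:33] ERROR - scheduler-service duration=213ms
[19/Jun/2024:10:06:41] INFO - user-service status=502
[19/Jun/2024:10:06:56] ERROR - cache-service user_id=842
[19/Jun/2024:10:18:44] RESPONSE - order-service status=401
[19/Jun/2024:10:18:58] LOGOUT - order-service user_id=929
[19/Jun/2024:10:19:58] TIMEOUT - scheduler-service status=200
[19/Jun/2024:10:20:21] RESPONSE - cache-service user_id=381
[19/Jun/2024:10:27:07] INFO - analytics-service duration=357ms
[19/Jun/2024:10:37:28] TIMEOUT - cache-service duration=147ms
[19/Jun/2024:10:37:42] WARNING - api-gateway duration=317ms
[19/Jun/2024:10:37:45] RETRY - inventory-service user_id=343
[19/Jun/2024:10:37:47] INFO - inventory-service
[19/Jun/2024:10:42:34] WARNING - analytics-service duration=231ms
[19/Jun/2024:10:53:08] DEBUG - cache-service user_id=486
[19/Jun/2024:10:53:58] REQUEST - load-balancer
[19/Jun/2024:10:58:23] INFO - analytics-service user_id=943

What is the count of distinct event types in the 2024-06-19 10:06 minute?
3

To count unique event types:

1. Filter events in the minute starting at 2024-06-19 10:06
2. Extract event types from matching entries
3. Count unique types: 3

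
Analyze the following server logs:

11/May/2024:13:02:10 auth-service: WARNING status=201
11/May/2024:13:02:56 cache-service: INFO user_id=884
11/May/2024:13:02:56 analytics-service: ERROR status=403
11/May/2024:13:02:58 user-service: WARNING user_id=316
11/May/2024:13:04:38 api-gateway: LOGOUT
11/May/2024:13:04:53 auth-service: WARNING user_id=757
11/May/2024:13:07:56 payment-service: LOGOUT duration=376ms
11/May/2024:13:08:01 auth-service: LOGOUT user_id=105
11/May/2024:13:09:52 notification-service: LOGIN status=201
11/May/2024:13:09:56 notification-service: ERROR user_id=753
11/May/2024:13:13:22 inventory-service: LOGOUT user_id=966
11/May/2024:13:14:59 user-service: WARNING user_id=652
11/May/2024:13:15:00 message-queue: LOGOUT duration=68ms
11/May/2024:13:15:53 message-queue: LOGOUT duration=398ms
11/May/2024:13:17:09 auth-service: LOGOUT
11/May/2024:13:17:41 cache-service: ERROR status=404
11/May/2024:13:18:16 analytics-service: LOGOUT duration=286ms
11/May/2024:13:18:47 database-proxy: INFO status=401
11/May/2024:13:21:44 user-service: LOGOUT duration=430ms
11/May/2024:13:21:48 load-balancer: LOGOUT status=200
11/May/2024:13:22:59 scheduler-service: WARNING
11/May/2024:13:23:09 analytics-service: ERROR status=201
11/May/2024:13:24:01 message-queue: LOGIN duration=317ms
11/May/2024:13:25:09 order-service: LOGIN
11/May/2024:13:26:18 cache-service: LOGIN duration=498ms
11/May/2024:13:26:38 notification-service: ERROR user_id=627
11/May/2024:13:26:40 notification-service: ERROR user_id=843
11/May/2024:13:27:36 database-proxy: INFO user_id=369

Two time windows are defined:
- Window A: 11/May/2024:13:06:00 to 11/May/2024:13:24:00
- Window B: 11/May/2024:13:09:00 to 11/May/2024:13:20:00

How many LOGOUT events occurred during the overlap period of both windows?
5

To find overlap events:

1. Window A: 11/May/2024:13:06:00 to 11/May/2024:13:24:00
2. Window B: 11/May/2024:13:09:00 to 11/May/2024:13:20:00
3. Overlap period: 11/May/2024:13:09:00 to 11/May/2024:13:20:00
4. Count LOGOUT events in overlap: 5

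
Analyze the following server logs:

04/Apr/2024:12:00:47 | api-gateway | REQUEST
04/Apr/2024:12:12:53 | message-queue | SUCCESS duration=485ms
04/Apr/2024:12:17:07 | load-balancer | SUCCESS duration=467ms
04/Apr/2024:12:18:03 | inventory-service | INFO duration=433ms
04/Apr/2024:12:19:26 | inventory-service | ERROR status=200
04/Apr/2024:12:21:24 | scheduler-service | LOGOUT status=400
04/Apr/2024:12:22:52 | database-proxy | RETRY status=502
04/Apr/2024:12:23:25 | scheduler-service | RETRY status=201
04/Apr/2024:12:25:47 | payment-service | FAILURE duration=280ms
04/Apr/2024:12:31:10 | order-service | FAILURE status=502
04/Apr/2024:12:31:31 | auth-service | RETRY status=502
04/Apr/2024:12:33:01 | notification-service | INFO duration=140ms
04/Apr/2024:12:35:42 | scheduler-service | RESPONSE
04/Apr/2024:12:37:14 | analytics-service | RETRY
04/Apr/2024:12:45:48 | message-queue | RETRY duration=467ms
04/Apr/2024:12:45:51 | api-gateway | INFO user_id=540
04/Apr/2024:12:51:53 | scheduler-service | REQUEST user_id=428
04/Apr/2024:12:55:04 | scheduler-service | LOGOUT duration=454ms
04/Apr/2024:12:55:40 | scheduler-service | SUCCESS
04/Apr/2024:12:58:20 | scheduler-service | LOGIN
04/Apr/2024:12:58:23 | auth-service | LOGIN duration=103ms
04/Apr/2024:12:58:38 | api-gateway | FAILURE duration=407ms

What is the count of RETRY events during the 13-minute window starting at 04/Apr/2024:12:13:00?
2

To count events in the time window:

1. Window boundaries: 04/Apr/2024:12:13:00 to 04/Apr/2024:12:26:00
2. Filter for RETRY events within this window
3. Count matching events: 2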